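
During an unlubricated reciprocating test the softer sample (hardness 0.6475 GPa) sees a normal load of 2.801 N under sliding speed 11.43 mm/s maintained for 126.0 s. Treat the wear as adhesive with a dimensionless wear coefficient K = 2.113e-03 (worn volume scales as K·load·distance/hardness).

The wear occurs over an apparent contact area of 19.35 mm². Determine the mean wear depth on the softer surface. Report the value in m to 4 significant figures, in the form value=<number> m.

Quoted intermediates are rounded; the algebra keeps full float precision, and one last rounding to 4 significant figures.
Convert: Sliding speed v = 11.43 mm/s = 0.01143 m/s. The distance L = v·t = 0.01143 m/s × 126.0 s = 1.440 m.
Convert: Hardness H = 0.6475 GPa = 6.475e+08 Pa.
Convert: Contact area A = 19.35 mm² = 1.935e-05 m².
In SI base units: W = 2.801 N, H = 6.475e+08 Pa, K = 2.113e-03.
Apply Archard: V = K·W·L/H = 2.113e-03 · 2.801 · 1.440 / 6.475e+08 = 1.316e-11 m³.
Depth h = V/A = 1.316e-11 / 1.935e-05 = 6.803e-07 m.

value=6.803e-07 m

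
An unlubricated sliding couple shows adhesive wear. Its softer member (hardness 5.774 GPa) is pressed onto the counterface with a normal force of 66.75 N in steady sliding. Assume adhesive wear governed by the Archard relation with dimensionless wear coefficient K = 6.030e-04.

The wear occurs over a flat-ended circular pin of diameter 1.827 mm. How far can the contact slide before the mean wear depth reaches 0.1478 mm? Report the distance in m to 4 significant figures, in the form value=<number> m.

value=55.58 m

Intermediates are shown rounded — all arithmetic keeps full precision; rounded once at the end, at 4 significant figures.
Hardness H = 5.774 GPa = 5.774e+09 Pa.
Pin diameter d = 1.827 mm = 0.001827 m. Contact area A = π·d²/4 = π·(0.001827 m)²/4 = 2.622e-06 m².
Depth limit h_lim = 0.1478 mm = 1.478e-04 m.
In SI base units, W = 66.75 N, H = 5.774e+09 Pa, K = 6.030e-04.
Allowed volume V_lim = h_lim·A = 1.478e-04 · 2.622e-06 = 3.875e-10 m³.
Inverting, life L = V_lim·H/(K·W) = 3.875e-10 · 5.774e+09 / (6.030e-04 · 66.75) = 55.58 m.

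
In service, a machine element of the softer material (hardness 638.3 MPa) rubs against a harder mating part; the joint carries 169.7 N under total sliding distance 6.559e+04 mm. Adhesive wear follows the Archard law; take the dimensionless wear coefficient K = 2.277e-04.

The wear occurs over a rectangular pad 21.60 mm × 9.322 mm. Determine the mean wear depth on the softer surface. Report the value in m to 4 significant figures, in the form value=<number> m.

value=1.972e-05 m

The intermediates appear rounded — all working math runs at full float precision; rounded once at the end to 4 significant figures.
Convert: The distance L = 6.559e+04 mm = 65.59 m.
Convert: Hardness H = 638.3 MPa = 6.383e+08 Pa.
Convert: Pad sides 21.60 mm × 9.322 mm = 0.02160 m × 0.009322 m. Contact area A = 0.02160 m × 0.009322 m = 2.014e-04 m².
Restated in SI base units: W = 169.7 N, H = 6.383e+08 Pa, K = 2.277e-04.
Worn volume V = K·W·L/H = 2.277e-04 · 169.7 · 65.59 / 6.383e+08 = 3.971e-09 m³.
Wear depth h = V/A = 3.971e-09 / 2.014e-04 = 1.972e-05 m.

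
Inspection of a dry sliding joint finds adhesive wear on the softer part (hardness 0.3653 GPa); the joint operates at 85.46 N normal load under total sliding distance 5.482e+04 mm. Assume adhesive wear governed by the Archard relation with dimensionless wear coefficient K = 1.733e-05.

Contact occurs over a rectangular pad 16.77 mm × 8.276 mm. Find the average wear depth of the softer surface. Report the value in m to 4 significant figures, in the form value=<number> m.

value=1.601e-06 m

The computation runs at full float precision. Intermediate values appear rounded, and one final rounding: 4 significant figures.
Convert: Total distance L = 5.482e+04 mm = 54.82 m.
Convert: Hardness H = 0.3653 GPa = 3.653e+08 Pa.
Convert: Pad sides 16.77 mm × 8.276 mm = 0.01677 m × 0.008276 m. Contact area A = 0.01677 m × 0.008276 m = 1.388e-04 m².
SI base units throughout: W = 85.46 N, H = 3.653e+08 Pa, K = 1.733e-05.
Apply Archard: V = K·W·L/H = 1.733e-05 · 85.46 · 54.82 / 3.653e+08 = 2.223e-10 m³.
Average depth h = V/A = 2.223e-10 / 1.388e-04 = 1.601e-06 m.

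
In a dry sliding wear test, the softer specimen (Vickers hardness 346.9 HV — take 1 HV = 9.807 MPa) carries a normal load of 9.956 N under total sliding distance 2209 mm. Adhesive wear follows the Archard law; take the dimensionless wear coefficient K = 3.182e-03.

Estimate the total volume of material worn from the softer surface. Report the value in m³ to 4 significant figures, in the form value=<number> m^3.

value=2.057e-11 m^3

Intermediates are shown rounded. Every step maintains full float precision; one last rounding: four significant figures.
Convert: Sliding distance L = 2209 mm = 2.209 m.
Convert: Hardness H = 346.9 HV × 9.807 MPa/HV = 3402 MPa = 3.402e+09 Pa.
Collected in SI base units: W = 9.956 N, H = 3.402e+09 Pa, K = 3.182e-03.
By Archard's law, V = K·W·L/H = 3.182e-03 · 9.956 · 2.209 / 3.402e+09 = 2.057e-11 m³.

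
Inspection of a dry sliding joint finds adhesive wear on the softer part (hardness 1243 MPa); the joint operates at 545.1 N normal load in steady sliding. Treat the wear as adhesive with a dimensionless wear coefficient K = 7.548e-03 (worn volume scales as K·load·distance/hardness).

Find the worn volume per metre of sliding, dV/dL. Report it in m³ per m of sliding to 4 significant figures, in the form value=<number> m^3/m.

Shown intermediates are rounded; all working math maintains exact precision. Rounded just once, at four significant figures.
Convert: Hardness H = 1243 MPa = 1.243e+09 Pa.
In SI base units: W = 545.1 N, H = 1.243e+09 Pa, K = 7.548e-03.
Volumetric rate dV/dL = K·W/H — distance-free: 7.548e-03 · 545.1 / 1.243e+09 = 3.310e-09 m³/m.

value=3.310e-09 m^3/m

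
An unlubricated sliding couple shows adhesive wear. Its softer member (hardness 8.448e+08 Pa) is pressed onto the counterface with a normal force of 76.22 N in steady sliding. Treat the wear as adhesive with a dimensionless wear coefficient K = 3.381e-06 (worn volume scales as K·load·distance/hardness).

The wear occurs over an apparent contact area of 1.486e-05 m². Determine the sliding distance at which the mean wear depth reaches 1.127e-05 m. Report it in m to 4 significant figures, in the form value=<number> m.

value=549.0 m

Quoted intermediates are rounded, and every step runs at full float precision — one final rounding: 4 significant figures.
In SI base units: W = 76.22 N, H = 8.448e+08 Pa, K = 3.381e-06.
At the depth limit, V_lim = h_lim·A = 1.127e-05 · 1.486e-05 = 1.675e-10 m³.
Inverting, life L = V_lim·H/(K·W) = 1.675e-10 · 8.448e+08 / (3.381e-06 · 76.22) = 549.0 m.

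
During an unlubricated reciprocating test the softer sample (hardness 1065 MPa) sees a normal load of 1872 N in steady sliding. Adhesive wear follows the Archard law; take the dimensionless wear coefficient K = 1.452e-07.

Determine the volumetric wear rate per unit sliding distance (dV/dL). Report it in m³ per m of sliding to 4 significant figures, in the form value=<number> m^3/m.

value=2.552e-13 m^3/m

Each operation holds full precision; the intermediates appear rounded — one last rounding, at four significant digits.
Hardness H = 1065 MPa = 1.065e+09 Pa.
Restated in SI base units: W = 1872 N, H = 1.065e+09 Pa, K = 1.452e-07.
Volumetric rate dV/dL = K·W/H (independent of L): 1.452e-07 · 1872 / 1.065e+09 = 2.552e-13 m³/m.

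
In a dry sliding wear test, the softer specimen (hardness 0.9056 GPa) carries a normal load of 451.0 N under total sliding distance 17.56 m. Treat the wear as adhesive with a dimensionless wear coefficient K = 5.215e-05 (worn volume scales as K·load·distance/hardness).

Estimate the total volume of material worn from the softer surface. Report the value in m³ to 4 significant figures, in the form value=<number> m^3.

The algebra keeps full precision. The intermediates are displayed rounded; one final rounding, at four significant figures.
Convert: Hardness H = 0.9056 GPa = 9.056e+08 Pa.
In SI base units: W = 451.0 N, H = 9.056e+08 Pa, K = 5.215e-05.
Wear volume V = K·W·L/H = 5.215e-05 · 451.0 · 17.56 / 9.056e+08 = 4.561e-10 m³.

value=4.561e-10 m^3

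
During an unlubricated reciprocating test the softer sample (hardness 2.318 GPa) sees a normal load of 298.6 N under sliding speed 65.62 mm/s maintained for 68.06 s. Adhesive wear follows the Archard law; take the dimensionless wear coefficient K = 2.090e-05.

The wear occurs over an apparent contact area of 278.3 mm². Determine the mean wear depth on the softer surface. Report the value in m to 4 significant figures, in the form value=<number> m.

Intermediate values are displayed rounded — the computation carries full precision. Rounded once at the end to 4 significant figures.
Sliding speed v = 65.62 mm/s = 0.06562 m/s. Sliding distance L = v·t = 0.06562 m/s × 68.06 s = 4.466 m.
Hardness H = 2.318 GPa = 2.318e+09 Pa.
Contact area A = 278.3 mm² = 2.783e-04 m².
In SI base units: W = 298.6 N, H = 2.318e+09 Pa, K = 2.090e-05.
Apply Archard: V = K·W·L/H = 2.090e-05 · 298.6 · 4.466 / 2.318e+09 = 1.202e-11 m³.
Average depth h = V/A = 1.202e-11 / 2.783e-04 = 4.321e-08 m.

value=4.321e-08 m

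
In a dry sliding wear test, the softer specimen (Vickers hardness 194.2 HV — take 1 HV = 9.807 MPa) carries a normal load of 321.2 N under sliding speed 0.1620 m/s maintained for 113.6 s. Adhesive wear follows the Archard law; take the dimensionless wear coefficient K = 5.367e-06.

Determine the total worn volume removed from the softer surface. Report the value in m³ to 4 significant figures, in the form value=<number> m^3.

Intermediates are printed rounded; all working math maintains exact precision. Rounded once at the end: 4 significant figures.
Sliding distance L = v·t = 0.1620 m/s × 113.6 s = 18.40 m.
Hardness H = 194.2 HV × 9.807 MPa/HV = 1905 MPa = 1.905e+09 Pa.
In SI base units, W = 321.2 N, H = 1.905e+09 Pa, K = 5.367e-06.
Archard volume V = K·W·L/H = 5.367e-06 · 321.2 · 18.40 / 1.905e+09 = 1.666e-11 m³.

value=1.666e-11 m^3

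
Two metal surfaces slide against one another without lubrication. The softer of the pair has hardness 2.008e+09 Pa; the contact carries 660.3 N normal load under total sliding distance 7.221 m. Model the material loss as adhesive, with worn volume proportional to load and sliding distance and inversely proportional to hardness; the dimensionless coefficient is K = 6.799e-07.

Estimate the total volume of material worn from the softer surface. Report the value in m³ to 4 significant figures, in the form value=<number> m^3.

Intermediates appear rounded; the computation holds full precision; one last rounding: four significant digits.
SI base units throughout: W = 660.3 N, H = 2.008e+09 Pa, K = 6.799e-07.
The Archard volume V = K·W·L/H = 6.799e-07 · 660.3 · 7.221 / 2.008e+09 = 1.614e-12 m³.

value=1.614e-12 m^3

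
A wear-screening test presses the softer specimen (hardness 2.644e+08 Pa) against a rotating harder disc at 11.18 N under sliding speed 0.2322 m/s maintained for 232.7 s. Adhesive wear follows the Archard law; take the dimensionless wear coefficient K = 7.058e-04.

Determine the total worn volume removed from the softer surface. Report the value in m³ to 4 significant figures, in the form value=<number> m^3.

value=1.613e-09 m^3

All working math maintains full precision — shown intermediates are rounded; rounded just once, at four significant digits.
Distance L = v·t = 0.2322 m/s × 232.7 s = 54.03 m.
In SI base units, W = 11.18 N, H = 2.644e+08 Pa, K = 7.058e-04.
Archard relation: V = K·W·L/H = 7.058e-04 · 11.18 · 54.03 / 2.644e+08 = 1.613e-09 m³.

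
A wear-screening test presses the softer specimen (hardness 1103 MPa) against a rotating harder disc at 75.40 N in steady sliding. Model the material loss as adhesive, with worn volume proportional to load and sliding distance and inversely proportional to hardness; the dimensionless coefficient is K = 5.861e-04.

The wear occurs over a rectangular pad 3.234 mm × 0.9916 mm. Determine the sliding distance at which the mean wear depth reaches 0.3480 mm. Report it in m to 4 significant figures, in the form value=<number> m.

value=27.85 m

Each operation maintains full float precision — shown intermediates are rounded. Rounded just once to 4 significant digits.
Convert: Hardness H = 1103 MPa = 1.103e+09 Pa.
Convert: Pad sides 3.234 mm × 0.9916 mm = 3.234e-03 m × 9.916e-04 m. Contact area A = 3.234e-03 m × 9.916e-04 m = 3.207e-06 m².
Convert: Depth limit h_lim = 0.3480 mm = 3.480e-04 m.
Expressed in SI base units: W = 75.40 N, H = 1.103e+09 Pa, K = 5.861e-04.
Volume at the limit: V_lim = h_lim·A = 3.480e-04 · 3.207e-06 = 1.116e-09 m³.
Life L = V_lim·H/(K·W) = 1.116e-09 · 1.103e+09 / (5.861e-04 · 75.40) = 27.85 m.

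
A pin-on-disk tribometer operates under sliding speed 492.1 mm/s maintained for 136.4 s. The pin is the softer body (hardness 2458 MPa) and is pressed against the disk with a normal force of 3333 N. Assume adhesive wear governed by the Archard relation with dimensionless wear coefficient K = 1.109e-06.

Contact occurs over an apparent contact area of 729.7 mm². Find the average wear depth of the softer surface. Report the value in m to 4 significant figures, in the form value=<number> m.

value=1.383e-07 m

All arithmetic keeps full precision, and intermediates are displayed rounded, and one final rounding, at 4 significant figures.
Sliding speed v = 492.1 mm/s = 0.4921 m/s. Path length L = v·t = 0.4921 m/s × 136.4 s = 67.12 m.
Hardness H = 2458 MPa = 2.458e+09 Pa.
Contact area A = 729.7 mm² = 7.297e-04 m².
In SI base units: W = 3333 N, H = 2.458e+09 Pa, K = 1.109e-06.
Apply Archard: V = K·W·L/H = 1.109e-06 · 3333 · 67.12 / 2.458e+09 = 1.009e-10 m³.
Average depth h = V/A = 1.009e-10 / 7.297e-04 = 1.383e-07 m.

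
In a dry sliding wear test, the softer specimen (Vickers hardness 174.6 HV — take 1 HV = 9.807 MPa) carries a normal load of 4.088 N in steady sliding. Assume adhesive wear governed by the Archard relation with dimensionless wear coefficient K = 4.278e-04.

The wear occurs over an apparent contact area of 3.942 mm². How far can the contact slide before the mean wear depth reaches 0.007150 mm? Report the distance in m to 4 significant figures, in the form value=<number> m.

The algebra maintains full float precision. The intermediates are printed rounded — a single final rounding to four significant figures.
Hardness H = 174.6 HV × 9.807 MPa/HV = 1712 MPa = 1.712e+09 Pa.
Contact area A = 3.942 mm² = 3.942e-06 m².
Depth limit h_lim = 0.007150 mm = 7.150e-06 m.
SI base units throughout: W = 4.088 N, H = 1.712e+09 Pa, K = 4.278e-04.
Volume at the limit: V_lim = h_lim·A = 7.150e-06 · 3.942e-06 = 2.819e-11 m³.
Thus life L = V_lim·H/(K·W) = 2.819e-11 · 1.712e+09 / (4.278e-04 · 4.088) = 27.60 m.

value=27.60 m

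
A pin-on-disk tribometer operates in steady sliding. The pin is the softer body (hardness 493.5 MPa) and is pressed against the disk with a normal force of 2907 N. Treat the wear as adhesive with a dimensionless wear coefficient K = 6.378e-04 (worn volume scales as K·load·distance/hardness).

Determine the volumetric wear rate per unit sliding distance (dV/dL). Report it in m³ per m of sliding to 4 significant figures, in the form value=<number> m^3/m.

The algebra maintains exact precision — intermediate values are shown rounded, and one last rounding: four significant digits.
Convert: Hardness H = 493.5 MPa = 4.935e+08 Pa.
Collected in SI base units: W = 2907 N, H = 4.935e+08 Pa, K = 6.378e-04.
Volumetric rate dV/dL = K·W/H: 6.378e-04 · 2907 / 4.935e+08 = 3.757e-09 m³/m.

value=3.757e-09 m^3/m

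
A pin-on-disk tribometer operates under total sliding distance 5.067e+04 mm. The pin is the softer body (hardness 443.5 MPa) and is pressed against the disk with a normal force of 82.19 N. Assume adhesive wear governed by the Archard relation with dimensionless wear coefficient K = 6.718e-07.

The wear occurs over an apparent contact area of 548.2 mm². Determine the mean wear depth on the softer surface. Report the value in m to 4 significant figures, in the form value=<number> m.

value=1.151e-08 m

Displayed values are rounded — all arithmetic holds full float precision, and rounded just once: four significant figures.
Path length L = 5.067e+04 mm = 50.67 m.
Hardness H = 443.5 MPa = 4.435e+08 Pa.
Contact area A = 548.2 mm² = 5.482e-04 m².
As SI base values: W = 82.19 N, H = 4.435e+08 Pa, K = 6.718e-07.
Apply Archard: V = K·W·L/H = 6.718e-07 · 82.19 · 50.67 / 4.435e+08 = 6.308e-12 m³.
Mean wear depth h = V/A = 6.308e-12 / 5.482e-04 = 1.151e-08 m.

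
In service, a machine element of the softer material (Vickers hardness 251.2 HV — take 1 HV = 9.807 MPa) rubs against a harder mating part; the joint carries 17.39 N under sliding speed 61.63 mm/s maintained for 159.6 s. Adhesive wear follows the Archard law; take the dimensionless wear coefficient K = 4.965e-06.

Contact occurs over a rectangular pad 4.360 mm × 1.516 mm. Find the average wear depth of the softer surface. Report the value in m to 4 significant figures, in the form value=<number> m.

All working math holds exact precision. Intermediates are displayed rounded — rounded just once: four significant digits.
Sliding speed v = 61.63 mm/s = 0.06163 m/s. Path length L = v·t = 0.06163 m/s × 159.6 s = 9.836 m.
Hardness H = 251.2 HV × 9.807 MPa/HV = 2464 MPa = 2.464e+09 Pa.
Pad sides 4.360 mm × 1.516 mm = 0.004360 m × 0.001516 m. Contact area A = 0.004360 m × 0.001516 m = 6.610e-06 m².
In SI base units, W = 17.39 N, H = 2.464e+09 Pa, K = 4.965e-06.
By Archard's law, V = K·W·L/H = 4.965e-06 · 17.39 · 9.836 / 2.464e+09 = 3.447e-13 m³.
Depth h = V/A = 3.447e-13 / 6.610e-06 = 5.216e-08 m.

value=5.216e-08 m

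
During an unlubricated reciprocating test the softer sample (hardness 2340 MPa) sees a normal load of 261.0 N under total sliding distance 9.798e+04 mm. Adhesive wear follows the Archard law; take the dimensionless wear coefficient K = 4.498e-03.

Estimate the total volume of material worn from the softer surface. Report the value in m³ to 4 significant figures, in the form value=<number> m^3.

Intermediates are shown rounded. The computation maintains exact precision. Rounded just once, at 4 significant digits.
The distance L = 9.798e+04 mm = 97.98 m.
Hardness H = 2340 MPa = 2.340e+09 Pa.
In SI base units, W = 261.0 N, H = 2.340e+09 Pa, K = 4.498e-03.
Wear volume V = K·W·L/H = 4.498e-03 · 261.0 · 97.98 / 2.340e+09 = 4.916e-08 m³.

value=4.916e-08 m^3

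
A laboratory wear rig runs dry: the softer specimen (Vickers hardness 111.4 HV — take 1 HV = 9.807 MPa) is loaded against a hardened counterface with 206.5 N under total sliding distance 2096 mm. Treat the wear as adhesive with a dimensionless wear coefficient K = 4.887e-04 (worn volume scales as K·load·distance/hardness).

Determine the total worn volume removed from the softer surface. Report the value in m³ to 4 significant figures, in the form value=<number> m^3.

value=1.936e-10 m^3

The algebra runs at full precision. Intermediate values appear rounded — one final rounding to 4 significant figures.
Path length L = 2096 mm = 2.096 m.
Hardness H = 111.4 HV × 9.807 MPa/HV = 1092 MPa = 1.092e+09 Pa.
SI base units throughout: W = 206.5 N, H = 1.092e+09 Pa, K = 4.887e-04.
Archard volume V = K·W·L/H = 4.887e-04 · 206.5 · 2.096 / 1.092e+09 = 1.936e-10 m³.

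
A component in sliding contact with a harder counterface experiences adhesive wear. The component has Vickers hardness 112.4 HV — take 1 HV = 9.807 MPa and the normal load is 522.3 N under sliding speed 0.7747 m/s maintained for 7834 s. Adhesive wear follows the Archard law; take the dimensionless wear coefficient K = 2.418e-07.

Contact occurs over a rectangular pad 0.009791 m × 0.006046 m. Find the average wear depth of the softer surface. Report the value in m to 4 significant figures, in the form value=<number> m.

value=1.175e-05 m

The intermediates are printed rounded; all arithmetic maintains full precision — one final rounding: four significant digits.
Convert: Distance covered L = v·t = 0.7747 m/s × 7834 s = 6069 m.
Convert: Hardness H = 112.4 HV × 9.807 MPa/HV = 1102 MPa = 1.102e+09 Pa.
Convert: Contact area A = 0.009791 m × 0.006046 m = 5.920e-05 m².
Working in SI base units: W = 522.3 N, H = 1.102e+09 Pa, K = 2.418e-07.
Archard relation: V = K·W·L/H = 2.418e-07 · 522.3 · 6069 / 1.102e+09 = 6.953e-10 m³.
Wear depth h = V/A = 6.953e-10 / 5.920e-05 = 1.175e-05 m.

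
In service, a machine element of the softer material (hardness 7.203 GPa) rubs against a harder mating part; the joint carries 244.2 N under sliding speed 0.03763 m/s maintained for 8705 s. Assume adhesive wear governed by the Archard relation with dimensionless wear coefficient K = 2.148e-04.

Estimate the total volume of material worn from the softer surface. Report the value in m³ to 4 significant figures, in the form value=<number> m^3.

value=2.385e-09 m^3

The intermediates are shown rounded; the computation maintains exact precision, and a lone final rounding, at 4 significant digits.
Convert: Distance L = v·t = 0.03763 m/s × 8705 s = 327.6 m.
Convert: Hardness H = 7.203 GPa = 7.203e+09 Pa.
Working in SI base units: W = 244.2 N, H = 7.203e+09 Pa, K = 2.148e-04.
Apply Archard: V = K·W·L/H = 2.148e-04 · 244.2 · 327.6 / 7.203e+09 = 2.385e-09 m³.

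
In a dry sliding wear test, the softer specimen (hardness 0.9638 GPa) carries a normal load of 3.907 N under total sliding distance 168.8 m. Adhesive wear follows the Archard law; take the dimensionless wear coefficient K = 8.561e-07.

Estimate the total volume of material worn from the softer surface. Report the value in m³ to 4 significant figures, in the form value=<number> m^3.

value=5.858e-13 m^3

The intermediates are displayed rounded; the algebra holds full precision, and rounded just once, at four significant digits.
Hardness H = 0.9638 GPa = 9.638e+08 Pa.
In SI base units, W = 3.907 N, H = 9.638e+08 Pa, K = 8.561e-07.
The Archard volume V = K·W·L/H = 8.561e-07 · 3.907 · 168.8 / 9.638e+08 = 5.858e-13 m³.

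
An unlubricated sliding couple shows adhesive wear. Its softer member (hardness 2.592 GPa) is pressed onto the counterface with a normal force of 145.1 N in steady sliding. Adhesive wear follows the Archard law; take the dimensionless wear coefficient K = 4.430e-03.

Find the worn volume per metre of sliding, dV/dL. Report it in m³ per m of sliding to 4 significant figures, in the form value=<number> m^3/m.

All working math holds full float precision, and intermediates are displayed rounded, and one final rounding: four significant figures.
Convert: Hardness H = 2.592 GPa = 2.592e+09 Pa.
Working in SI base units: W = 145.1 N, H = 2.592e+09 Pa, K = 4.430e-03.
Wear rate dV/dL = K·W/H: 4.430e-03 · 145.1 / 2.592e+09 = 2.480e-10 m³/m.

value=2.480e-10 m^3/m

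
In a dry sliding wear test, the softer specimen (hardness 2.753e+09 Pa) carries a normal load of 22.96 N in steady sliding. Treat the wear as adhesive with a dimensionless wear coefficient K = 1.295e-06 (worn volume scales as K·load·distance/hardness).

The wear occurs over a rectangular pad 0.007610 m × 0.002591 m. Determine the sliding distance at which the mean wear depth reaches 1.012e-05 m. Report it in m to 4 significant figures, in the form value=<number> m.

value=1.848e+04 m

The computation keeps full precision. Intermediates appear rounded; one last rounding to 4 significant digits.
Convert: Contact area A = 0.007610 m × 0.002591 m = 1.972e-05 m².
In SI base units: W = 22.96 N, H = 2.753e+09 Pa, K = 1.295e-06.
Wearable volume V_lim = h_lim·A = 1.012e-05 · 1.972e-05 = 1.995e-10 m³.
Inverting, life L = V_lim·H/(K·W) = 1.995e-10 · 2.753e+09 / (1.295e-06 · 22.96) = 1.848e+04 m.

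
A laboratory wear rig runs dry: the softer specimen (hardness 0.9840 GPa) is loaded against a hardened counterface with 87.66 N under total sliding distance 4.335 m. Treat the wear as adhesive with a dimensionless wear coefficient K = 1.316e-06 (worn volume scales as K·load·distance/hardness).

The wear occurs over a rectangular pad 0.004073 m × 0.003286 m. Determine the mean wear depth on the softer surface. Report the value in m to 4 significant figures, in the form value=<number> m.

value=3.797e-08 m

All working math holds exact precision — shown intermediates are rounded, and rounded just once to four significant digits.
Hardness H = 0.9840 GPa = 9.840e+08 Pa.
Contact area A = 0.004073 m × 0.003286 m = 1.338e-05 m².
SI base units throughout: W = 87.66 N, H = 9.840e+08 Pa, K = 1.316e-06.
Apply Archard: V = K·W·L/H = 1.316e-06 · 87.66 · 4.335 / 9.840e+08 = 5.082e-13 m³.
Wear depth h = V/A = 5.082e-13 / 1.338e-05 = 3.797e-08 m.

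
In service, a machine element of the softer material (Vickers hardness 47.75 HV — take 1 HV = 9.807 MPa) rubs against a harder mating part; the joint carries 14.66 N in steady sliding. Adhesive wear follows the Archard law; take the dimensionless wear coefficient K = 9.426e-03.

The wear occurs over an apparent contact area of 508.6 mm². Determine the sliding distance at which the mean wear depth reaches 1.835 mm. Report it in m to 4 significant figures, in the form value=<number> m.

value=3163 m

Intermediates are printed rounded. The algebra carries full float precision, and rounded once at the end to 4 significant digits.
Hardness H = 47.75 HV × 9.807 MPa/HV = 468.3 MPa = 4.683e+08 Pa.
Contact area A = 508.6 mm² = 5.086e-04 m².
Depth limit h_lim = 1.835 mm = 0.001835 m.
Working in SI base units: W = 14.66 N, H = 4.683e+08 Pa, K = 9.426e-03.
Allowed volume V_lim = h_lim·A = 0.001835 · 5.086e-04 = 9.333e-07 m³.
So the life L = V_lim·H/(K·W) = 9.333e-07 · 4.683e+08 / (9.426e-03 · 14.66) = 3163 m.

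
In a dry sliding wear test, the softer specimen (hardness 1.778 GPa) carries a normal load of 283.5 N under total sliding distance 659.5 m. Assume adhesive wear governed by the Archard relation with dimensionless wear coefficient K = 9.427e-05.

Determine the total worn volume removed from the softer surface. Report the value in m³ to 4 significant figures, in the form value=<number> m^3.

value=9.913e-09 m^3

Intermediates are printed rounded. The algebra carries full float precision; rounded just once to four significant figures.
Convert: Hardness H = 1.778 GPa = 1.778e+09 Pa.
Collected in SI base units: W = 283.5 N, H = 1.778e+09 Pa, K = 9.427e-05.
Archard volume V = K·W·L/H = 9.427e-05 · 283.5 · 659.5 / 1.778e+09 = 9.913e-09 m³.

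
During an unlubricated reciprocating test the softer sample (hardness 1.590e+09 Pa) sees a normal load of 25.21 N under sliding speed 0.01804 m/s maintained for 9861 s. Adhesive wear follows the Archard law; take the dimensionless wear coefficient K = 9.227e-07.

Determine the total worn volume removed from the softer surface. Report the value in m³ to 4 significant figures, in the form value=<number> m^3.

Intermediate values are printed rounded — every step runs at full precision — a lone final rounding, at four significant digits.
Distance covered L = v·t = 0.01804 m/s × 9861 s = 177.9 m.
Expressed in SI base units: W = 25.21 N, H = 1.590e+09 Pa, K = 9.227e-07.
The Archard volume V = K·W·L/H = 9.227e-07 · 25.21 · 177.9 / 1.590e+09 = 2.603e-12 m³.

value=2.603e-12 m^3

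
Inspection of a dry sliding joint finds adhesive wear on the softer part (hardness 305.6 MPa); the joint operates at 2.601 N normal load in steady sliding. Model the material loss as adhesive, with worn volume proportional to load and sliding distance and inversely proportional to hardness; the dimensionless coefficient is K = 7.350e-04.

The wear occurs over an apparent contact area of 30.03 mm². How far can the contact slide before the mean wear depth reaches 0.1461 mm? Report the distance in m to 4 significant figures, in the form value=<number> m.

value=701.3 m

Intermediate values are displayed rounded. Each operation keeps full float precision, and rounded once at the end: four significant digits.
Convert: Hardness H = 305.6 MPa = 3.056e+08 Pa.
Convert: Contact area A = 30.03 mm² = 3.003e-05 m².
Convert: Depth limit h_lim = 0.1461 mm = 1.461e-04 m.
In SI base units: W = 2.601 N, H = 3.056e+08 Pa, K = 7.350e-04.
Permissible volume V_lim = h_lim·A = 1.461e-04 · 3.003e-05 = 4.387e-09 m³.
Sliding life L = V_lim·H/(K·W) = 4.387e-09 · 3.056e+08 / (7.350e-04 · 2.601) = 701.3 m.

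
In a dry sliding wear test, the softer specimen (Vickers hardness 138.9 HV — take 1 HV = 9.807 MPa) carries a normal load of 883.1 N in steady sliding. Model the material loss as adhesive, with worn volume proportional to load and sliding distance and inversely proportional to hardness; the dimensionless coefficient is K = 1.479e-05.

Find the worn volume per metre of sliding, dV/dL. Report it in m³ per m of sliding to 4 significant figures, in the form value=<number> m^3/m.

Each operation keeps full float precision — the intermediates are printed rounded. Rounded once at the end: 4 significant figures.
Hardness H = 138.9 HV × 9.807 MPa/HV = 1362 MPa = 1.362e+09 Pa.
Restated in SI base units: W = 883.1 N, H = 1.362e+09 Pa, K = 1.479e-05.
Wear rate dV/dL = K·W/H (no L dependence): 1.479e-05 · 883.1 / 1.362e+09 = 9.588e-12 m³/m.

value=9.588e-12 m^3/m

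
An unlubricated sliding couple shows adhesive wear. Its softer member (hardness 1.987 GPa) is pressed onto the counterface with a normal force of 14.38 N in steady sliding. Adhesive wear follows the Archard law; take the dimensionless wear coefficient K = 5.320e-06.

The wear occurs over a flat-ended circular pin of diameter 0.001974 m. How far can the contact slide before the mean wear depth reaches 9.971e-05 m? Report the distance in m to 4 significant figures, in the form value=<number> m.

The intermediates are shown rounded, and every step carries full float precision — a single final rounding to four significant digits.
Hardness H = 1.987 GPa = 1.987e+09 Pa.
Contact area A = π·d²/4 = π·(0.001974 m)²/4 = 3.060e-06 m².
Working in SI base units: W = 14.38 N, H = 1.987e+09 Pa, K = 5.320e-06.
Permissible volume V_lim = h_lim·A = 9.971e-05 · 3.060e-06 = 3.052e-10 m³.
So the life L = V_lim·H/(K·W) = 3.052e-10 · 1.987e+09 / (5.320e-06 · 14.38) = 7926 m.

value=7926 m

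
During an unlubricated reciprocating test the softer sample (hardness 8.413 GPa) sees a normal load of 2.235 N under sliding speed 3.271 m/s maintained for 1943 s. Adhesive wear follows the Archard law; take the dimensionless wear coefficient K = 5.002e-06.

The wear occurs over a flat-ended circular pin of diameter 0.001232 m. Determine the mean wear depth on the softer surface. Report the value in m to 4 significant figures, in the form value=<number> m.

The intermediates are printed rounded — every step holds full float precision — rounded once at the end: four significant digits.
Convert: Path length L = v·t = 3.271 m/s × 1943 s = 6356 m.
Convert: Hardness H = 8.413 GPa = 8.413e+09 Pa.
Convert: Contact area A = π·d²/4 = π·(0.001232 m)²/4 = 1.192e-06 m².
In SI base units: W = 2.235 N, H = 8.413e+09 Pa, K = 5.002e-06.
Worn volume V = K·W·L/H = 5.002e-06 · 2.235 · 6356 / 8.413e+09 = 8.445e-12 m³.
Depth of wear h = V/A = 8.445e-12 / 1.192e-06 = 7.085e-06 m.

value=7.085e-06 m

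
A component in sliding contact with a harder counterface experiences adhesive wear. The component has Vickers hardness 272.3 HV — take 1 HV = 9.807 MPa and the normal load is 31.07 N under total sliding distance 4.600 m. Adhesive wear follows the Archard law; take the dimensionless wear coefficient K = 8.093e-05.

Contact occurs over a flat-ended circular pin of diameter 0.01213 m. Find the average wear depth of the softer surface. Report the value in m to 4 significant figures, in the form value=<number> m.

Every step maintains exact precision, and the intermediates are displayed rounded — one final rounding, at four significant digits.
Convert: Hardness H = 272.3 HV × 9.807 MPa/HV = 2670 MPa = 2.670e+09 Pa.
Convert: Contact area A = π·d²/4 = π·(0.01213 m)²/4 = 1.156e-04 m².
Restated in SI base units: W = 31.07 N, H = 2.670e+09 Pa, K = 8.093e-05.
Apply Archard: V = K·W·L/H = 8.093e-05 · 31.07 · 4.600 / 2.670e+09 = 4.331e-12 m³.
Mean wear depth h = V/A = 4.331e-12 / 1.156e-04 = 3.748e-08 m.

value=3.748e-08 m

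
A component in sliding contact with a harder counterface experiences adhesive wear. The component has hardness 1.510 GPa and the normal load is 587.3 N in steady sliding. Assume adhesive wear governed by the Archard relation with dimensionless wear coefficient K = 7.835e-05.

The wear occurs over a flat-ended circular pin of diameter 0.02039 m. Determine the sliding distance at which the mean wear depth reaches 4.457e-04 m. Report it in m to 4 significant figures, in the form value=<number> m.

All arithmetic holds full float precision — intermediates appear rounded, and a single final rounding, at 4 significant figures.
Hardness H = 1.510 GPa = 1.510e+09 Pa.
Contact area A = π·d²/4 = π·(0.02039 m)²/4 = 3.265e-04 m².
Restated in SI base units: W = 587.3 N, H = 1.510e+09 Pa, K = 7.835e-05.
Wearable volume V_lim = h_lim·A = 4.457e-04 · 3.265e-04 = 1.455e-07 m³.
Life L = V_lim·H/(K·W) = 1.455e-07 · 1.510e+09 / (7.835e-05 · 587.3) = 4776 m.

value=4776 m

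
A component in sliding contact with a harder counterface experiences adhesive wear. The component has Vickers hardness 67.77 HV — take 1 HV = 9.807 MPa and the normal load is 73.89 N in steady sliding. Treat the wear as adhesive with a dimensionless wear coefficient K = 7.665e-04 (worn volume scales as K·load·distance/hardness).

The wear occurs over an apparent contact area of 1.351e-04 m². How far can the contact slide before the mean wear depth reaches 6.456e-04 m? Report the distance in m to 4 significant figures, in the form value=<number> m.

value=1024 m

Intermediates appear rounded. All working math carries full float precision — a lone final rounding: four significant digits.
Hardness H = 67.77 HV × 9.807 MPa/HV = 664.6 MPa = 6.646e+08 Pa.
In SI base units, W = 73.89 N, H = 6.646e+08 Pa, K = 7.665e-04.
Permissible volume V_lim = h_lim·A = 6.456e-04 · 1.351e-04 = 8.722e-08 m³.
So the life L = V_lim·H/(K·W) = 8.722e-08 · 6.646e+08 / (7.665e-04 · 73.89) = 1024 m.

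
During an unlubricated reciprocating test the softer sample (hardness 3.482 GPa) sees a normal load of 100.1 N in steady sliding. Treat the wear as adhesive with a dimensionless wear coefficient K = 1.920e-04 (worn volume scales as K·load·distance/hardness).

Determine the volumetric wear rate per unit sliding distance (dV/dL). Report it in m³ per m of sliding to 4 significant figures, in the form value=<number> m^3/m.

value=5.520e-12 m^3/m

Shown intermediates are rounded. Every step runs at full precision; one last rounding, at four significant figures.
Convert: Hardness H = 3.482 GPa = 3.482e+09 Pa.
Expressed in SI base units: W = 100.1 N, H = 3.482e+09 Pa, K = 1.920e-04.
Rate of wear dV/dL = K·W/H: 1.920e-04 · 100.1 / 3.482e+09 = 5.520e-12 m³/m.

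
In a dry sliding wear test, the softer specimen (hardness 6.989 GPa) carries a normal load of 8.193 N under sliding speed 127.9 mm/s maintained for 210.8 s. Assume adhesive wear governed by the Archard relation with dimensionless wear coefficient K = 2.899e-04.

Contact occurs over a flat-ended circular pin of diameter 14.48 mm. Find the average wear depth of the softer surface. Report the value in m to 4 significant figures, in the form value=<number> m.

value=5.564e-08 m

Intermediates are displayed rounded — all working math keeps exact precision, and rounded once at the end, at four significant digits.
Convert: Sliding speed v = 127.9 mm/s = 0.1279 m/s. The distance L = v·t = 0.1279 m/s × 210.8 s = 26.96 m.
Convert: Hardness H = 6.989 GPa = 6.989e+09 Pa.
Convert: Pin diameter d = 14.48 mm = 0.01448 m. Contact area A = π·d²/4 = π·(0.01448 m)²/4 = 1.647e-04 m².
In SI base units: W = 8.193 N, H = 6.989e+09 Pa, K = 2.899e-04.
Volume removed: V = K·W·L/H = 2.899e-04 · 8.193 · 26.96 / 6.989e+09 = 9.163e-12 m³.
Mean wear depth h = V/A = 9.163e-12 / 1.647e-04 = 5.564e-08 m.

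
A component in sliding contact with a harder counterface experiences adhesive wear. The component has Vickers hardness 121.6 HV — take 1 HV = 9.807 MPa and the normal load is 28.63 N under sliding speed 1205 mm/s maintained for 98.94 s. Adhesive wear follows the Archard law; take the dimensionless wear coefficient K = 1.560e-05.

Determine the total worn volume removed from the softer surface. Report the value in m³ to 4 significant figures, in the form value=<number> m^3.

Quoted intermediates are rounded; all arithmetic holds full float precision. Rounded once at the end, at 4 significant digits.
Sliding speed v = 1205 mm/s = 1.205 m/s. Sliding distance L = v·t = 1.205 m/s × 98.94 s = 119.2 m.
Hardness H = 121.6 HV × 9.807 MPa/HV = 1193 MPa = 1.193e+09 Pa.
Collected in SI base units: W = 28.63 N, H = 1.193e+09 Pa, K = 1.560e-05.
The Archard volume V = K·W·L/H = 1.560e-05 · 28.63 · 119.2 / 1.193e+09 = 4.465e-11 m³.

value=4.465e-11 m^3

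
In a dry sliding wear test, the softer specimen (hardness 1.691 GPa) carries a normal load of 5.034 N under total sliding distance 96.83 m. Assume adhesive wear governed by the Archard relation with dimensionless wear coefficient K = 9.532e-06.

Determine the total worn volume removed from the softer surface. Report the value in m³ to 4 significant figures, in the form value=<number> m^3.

value=2.748e-12 m^3

Intermediate values are printed rounded. The computation carries full precision, and one last rounding: four significant digits.
Hardness H = 1.691 GPa = 1.691e+09 Pa.
In SI base units, W = 5.034 N, H = 1.691e+09 Pa, K = 9.532e-06.
Worn volume V = K·W·L/H = 9.532e-06 · 5.034 · 96.83 / 1.691e+09 = 2.748e-12 m³.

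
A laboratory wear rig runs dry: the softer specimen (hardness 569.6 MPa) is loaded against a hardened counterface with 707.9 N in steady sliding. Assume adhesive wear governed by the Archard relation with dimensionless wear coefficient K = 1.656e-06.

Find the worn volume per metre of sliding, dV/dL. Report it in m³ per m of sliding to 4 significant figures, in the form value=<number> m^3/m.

Intermediates are printed rounded — all arithmetic holds full float precision. Rounded once at the end to four significant figures.
Hardness H = 569.6 MPa = 5.696e+08 Pa.
SI base units throughout: W = 707.9 N, H = 5.696e+08 Pa, K = 1.656e-06.
The wear rate dV/dL = K·W/H, per unit distance: 1.656e-06 · 707.9 / 5.696e+08 = 2.058e-12 m³/m.

value=2.058e-12 m^3/m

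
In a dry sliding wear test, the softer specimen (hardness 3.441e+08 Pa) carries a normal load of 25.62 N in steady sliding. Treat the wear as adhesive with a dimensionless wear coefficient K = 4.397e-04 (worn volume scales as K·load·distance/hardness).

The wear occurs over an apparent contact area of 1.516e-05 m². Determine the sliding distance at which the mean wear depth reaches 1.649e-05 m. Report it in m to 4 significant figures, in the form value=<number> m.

value=7.636 m

Every step maintains full precision. Intermediates are shown rounded; a lone final rounding, at 4 significant digits.
Restated in SI base units: W = 25.62 N, H = 3.441e+08 Pa, K = 4.397e-04.
At the depth limit, V_lim = h_lim·A = 1.649e-05 · 1.516e-05 = 2.500e-10 m³.
Sliding life L = V_lim·H/(K·W) = 2.500e-10 · 3.441e+08 / (4.397e-04 · 25.62) = 7.636 m.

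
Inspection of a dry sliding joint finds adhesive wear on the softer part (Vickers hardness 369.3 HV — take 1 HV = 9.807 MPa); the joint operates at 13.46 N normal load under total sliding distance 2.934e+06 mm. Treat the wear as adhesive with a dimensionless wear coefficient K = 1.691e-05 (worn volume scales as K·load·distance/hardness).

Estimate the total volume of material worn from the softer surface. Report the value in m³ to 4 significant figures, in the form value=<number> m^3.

Every step maintains full precision. The intermediates are printed rounded — a single final rounding, at 4 significant figures.
Convert: The distance L = 2.934e+06 mm = 2934 m.
Convert: Hardness H = 369.3 HV × 9.807 MPa/HV = 3622 MPa = 3.622e+09 Pa.
Working in SI base units: W = 13.46 N, H = 3.622e+09 Pa, K = 1.691e-05.
Volume removed: V = K·W·L/H = 1.691e-05 · 13.46 · 2934 / 3.622e+09 = 1.844e-10 m³.

value=1.844e-10 m^3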